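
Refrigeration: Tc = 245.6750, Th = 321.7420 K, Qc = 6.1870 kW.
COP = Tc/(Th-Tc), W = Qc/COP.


COP = 245.6750 / 76.0670 = 3.2297
W = 6.1870 / 3.2297 = 1.9156 kW

COP = 3.2297, W = 1.9156 kW


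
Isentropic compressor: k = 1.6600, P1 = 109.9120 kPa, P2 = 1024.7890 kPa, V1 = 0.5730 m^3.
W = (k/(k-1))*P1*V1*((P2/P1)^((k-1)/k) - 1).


(k-1)/k = 0.3976
(P2/P1)^exp = 2.4294
W = 2.5152 * 109.9120 * 0.5730 * (2.4294 - 1) = 226.4218 kJ

226.4218 kJ


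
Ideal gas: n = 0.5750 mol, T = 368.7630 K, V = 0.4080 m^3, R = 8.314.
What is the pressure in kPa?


P = nRT/V = 0.5750 * 8.314 * 368.7630 / 0.4080
= 1762.8900 / 0.4080 = 4320.8087 Pa = 4.3208 kPa

4.3208 kPa


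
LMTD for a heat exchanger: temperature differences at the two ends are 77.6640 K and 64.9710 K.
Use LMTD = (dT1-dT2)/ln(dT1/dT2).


dT1/dT2 = 1.1954
ln(dT1/dT2) = 0.1785
LMTD = 12.6930 / 0.1785 = 71.1288 K

71.1288 K


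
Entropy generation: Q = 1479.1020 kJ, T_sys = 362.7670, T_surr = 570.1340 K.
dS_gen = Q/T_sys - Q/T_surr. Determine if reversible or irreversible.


dS_sys = 1479.1020/362.7670 = 4.0773 kJ/K
dS_surr = -1479.1020/570.1340 = -2.5943 kJ/K
dS_gen = 4.0773 - 2.5943 = 1.4830 kJ/K (irreversible)

dS_gen = 1.4830 kJ/K, irreversible


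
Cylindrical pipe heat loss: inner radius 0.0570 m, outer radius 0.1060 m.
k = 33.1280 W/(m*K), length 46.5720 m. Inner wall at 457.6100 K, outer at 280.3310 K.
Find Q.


dT = 177.2790 K
ln(ro/ri) = 0.6204
Q = 2*pi*33.1280*46.5720*177.2790 / 0.6204 = 2770090.7734 W

2770090.7734 W


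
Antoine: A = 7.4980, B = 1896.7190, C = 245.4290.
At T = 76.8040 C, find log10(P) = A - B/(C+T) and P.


C+T = 322.2330
B/(C+T) = 5.8862
log10(P) = 7.4980 - 5.8862 = 1.6118
P = 10^1.6118 = 40.9098 mmHg

40.9098 mmHg


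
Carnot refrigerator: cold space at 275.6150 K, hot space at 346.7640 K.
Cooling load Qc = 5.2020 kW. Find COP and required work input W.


COP = 275.6150 / 71.1490 = 3.8738
W = 5.2020 / 3.8738 = 1.3429 kW

COP = 3.8738, W = 1.3429 kW


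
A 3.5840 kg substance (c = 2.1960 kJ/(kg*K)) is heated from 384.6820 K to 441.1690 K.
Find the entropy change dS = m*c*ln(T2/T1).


T2/T1 = 1.1468
ln(T2/T1) = 0.1370
dS = 3.5840 * 2.1960 * 0.1370 = 1.0783 kJ/K

1.0783 kJ/K


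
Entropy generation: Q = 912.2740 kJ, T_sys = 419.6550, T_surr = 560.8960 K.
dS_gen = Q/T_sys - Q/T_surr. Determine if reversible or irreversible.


dS_sys = 912.2740/419.6550 = 2.1739 kJ/K
dS_surr = -912.2740/560.8960 = -1.6265 kJ/K
dS_gen = 2.1739 - 1.6265 = 0.5474 kJ/K (irreversible)

dS_gen = 0.5474 kJ/K, irreversible


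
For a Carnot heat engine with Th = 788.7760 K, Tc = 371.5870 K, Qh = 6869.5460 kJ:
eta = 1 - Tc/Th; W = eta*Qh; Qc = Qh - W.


eta = 1 - 371.5870/788.7760 = 0.5289
W = 0.5289 * 6869.5460 = 3633.3497 kJ
Qc = 6869.5460 - 3633.3497 = 3236.1963 kJ

eta = 52.8907%, W = 3633.3497 kJ, Qc = 3236.1963 kJ


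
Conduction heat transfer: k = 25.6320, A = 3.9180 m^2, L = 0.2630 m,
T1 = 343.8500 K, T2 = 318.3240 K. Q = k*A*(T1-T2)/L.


dT = 25.5260 K
Q = 25.6320 * 3.9180 * 25.5260 / 0.2630 = 9747.0668 W

9747.0668 W


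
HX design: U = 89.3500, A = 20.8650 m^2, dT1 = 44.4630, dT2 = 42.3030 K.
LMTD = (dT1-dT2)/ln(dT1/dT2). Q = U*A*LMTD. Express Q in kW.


LMTD = 43.3740 K
Q = 89.3500 * 20.8650 * 43.3740 = 80861.6849 W = 80.8617 kW

80.8617 kW


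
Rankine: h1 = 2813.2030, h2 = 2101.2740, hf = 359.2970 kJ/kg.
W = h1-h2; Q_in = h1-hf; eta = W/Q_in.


W = 711.9290 kJ/kg
Q_in = 2453.9060 kJ/kg
eta = 0.2901 = 29.0121%

eta = 29.0121%


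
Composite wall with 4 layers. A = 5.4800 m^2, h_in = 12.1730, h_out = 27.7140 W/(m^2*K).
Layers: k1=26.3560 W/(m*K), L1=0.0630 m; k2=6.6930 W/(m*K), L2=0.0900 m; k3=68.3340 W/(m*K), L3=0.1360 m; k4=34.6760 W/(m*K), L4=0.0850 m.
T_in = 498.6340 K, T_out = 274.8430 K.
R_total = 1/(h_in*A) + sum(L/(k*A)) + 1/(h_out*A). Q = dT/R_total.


R_conv_in = 1/(12.1730*5.4800) = 0.0150
R_1 = 0.0630/(26.3560*5.4800) = 0.0004
R_2 = 0.0900/(6.6930*5.4800) = 0.0025
R_3 = 0.1360/(68.3340*5.4800) = 0.0004
R_4 = 0.0850/(34.6760*5.4800) = 0.0004
R_conv_out = 1/(27.7140*5.4800) = 0.0066
R_total = 0.0253 K/W
Q = 223.7910 / 0.0253 = 8854.0142 W

R_total = 0.0253 K/W, Q = 8854.0142 W


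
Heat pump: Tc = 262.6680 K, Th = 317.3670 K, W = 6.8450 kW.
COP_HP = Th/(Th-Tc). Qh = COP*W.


COP = 317.3670 / 54.6990 = 5.8021
Qh = 5.8021 * 6.8450 = 39.7151 kW

COP = 5.8021, Qh = 39.7151 kW


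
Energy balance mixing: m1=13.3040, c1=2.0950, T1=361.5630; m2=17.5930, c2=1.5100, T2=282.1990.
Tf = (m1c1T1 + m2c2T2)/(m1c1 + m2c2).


num = 17574.1783
den = 54.4373
Tf = 322.8333 K

322.8333 K


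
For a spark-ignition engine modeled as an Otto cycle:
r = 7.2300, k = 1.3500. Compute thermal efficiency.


r^(k-1) = 1.9985
eta = 1 - 1/1.9985 = 0.4996 = 49.9618%

49.9618%


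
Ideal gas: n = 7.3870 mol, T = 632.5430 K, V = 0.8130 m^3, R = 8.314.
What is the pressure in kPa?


P = nRT/V = 7.3870 * 8.314 * 632.5430 / 0.8130
= 38847.9560 / 0.8130 = 47783.4637 Pa = 47.7835 kPa

47.7835 kPa


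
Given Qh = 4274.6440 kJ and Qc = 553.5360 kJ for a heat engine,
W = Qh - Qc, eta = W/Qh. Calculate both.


W = 4274.6440 - 553.5360 = 3721.1080 kJ
eta = 3721.1080 / 4274.6440 = 0.8705 = 87.0507%

W = 3721.1080 kJ, eta = 87.0507%


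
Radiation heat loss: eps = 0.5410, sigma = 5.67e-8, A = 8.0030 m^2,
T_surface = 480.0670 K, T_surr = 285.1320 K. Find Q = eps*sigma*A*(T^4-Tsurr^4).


T^4 = 5.3114e+10
Tsurr^4 = 6.6097e+09
Q = 0.5410 * 5.67e-8 * 8.0030 * 4.6504e+10 = 11416.2674 W

11416.2674 W


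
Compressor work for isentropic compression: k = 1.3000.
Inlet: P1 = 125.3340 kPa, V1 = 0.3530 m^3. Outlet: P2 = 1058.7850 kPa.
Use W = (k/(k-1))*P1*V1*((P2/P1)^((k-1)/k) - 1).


(k-1)/k = 0.2308
(P2/P1)^exp = 1.6363
W = 4.3333 * 125.3340 * 0.3530 * (1.6363 - 1) = 121.9909 kJ

121.9909 kJ


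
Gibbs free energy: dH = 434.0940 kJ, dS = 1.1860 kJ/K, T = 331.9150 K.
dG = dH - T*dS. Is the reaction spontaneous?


T*dS = 331.9150 * 1.1860 = 393.6512 kJ
dG = 434.0940 - 393.6512 = 40.4428 kJ (non-spontaneous)

dG = 40.4428 kJ, non-spontaneous


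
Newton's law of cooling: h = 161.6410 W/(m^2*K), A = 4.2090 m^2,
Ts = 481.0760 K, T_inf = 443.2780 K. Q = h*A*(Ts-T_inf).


dT = 37.7980 K
Q = 161.6410 * 4.2090 * 37.7980 = 25715.7547 W

25715.7547 W


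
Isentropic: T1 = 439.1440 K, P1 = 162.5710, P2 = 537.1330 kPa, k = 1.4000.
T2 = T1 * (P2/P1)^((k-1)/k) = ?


(k-1)/k = 0.2857
(P2/P1)^exp = 1.4070
T2 = 439.1440 * 1.4070 = 617.8794 K

617.8794 K


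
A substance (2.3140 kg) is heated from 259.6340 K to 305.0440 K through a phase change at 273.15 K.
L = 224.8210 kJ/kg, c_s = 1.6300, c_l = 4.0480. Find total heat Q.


Q1 (sensible, solid) = 2.3140 * 1.6300 * 13.5160 = 50.9799 kJ
Q2 (latent) = 2.3140 * 224.8210 = 520.2358 kJ
Q3 (sensible, liquid) = 2.3140 * 4.0480 * 31.8940 = 298.7534 kJ
Q_total = 869.9691 kJ

869.9691 kJ


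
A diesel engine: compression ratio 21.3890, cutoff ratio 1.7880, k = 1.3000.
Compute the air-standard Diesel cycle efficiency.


r^(k-1) = 2.5064
rc^k = 2.1285
eta = 0.5605 = 56.0476%

56.0476%


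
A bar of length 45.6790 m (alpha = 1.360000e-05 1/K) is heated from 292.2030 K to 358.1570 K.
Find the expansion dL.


dT = 65.9540 K
dL = 1.360000e-05 * 45.6790 * 65.9540 = 0.040973 m
L_final = 45.719973 m

dL = 0.040973 m


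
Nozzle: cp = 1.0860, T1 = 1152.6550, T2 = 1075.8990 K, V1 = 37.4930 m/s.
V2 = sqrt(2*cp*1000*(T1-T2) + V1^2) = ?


dT = 76.7560 K
2*cp*1000*dT = 166714.0320
V1^2 = 1405.7250
V2 = sqrt(168119.7570) = 410.0241 m/s

410.0241 m/s


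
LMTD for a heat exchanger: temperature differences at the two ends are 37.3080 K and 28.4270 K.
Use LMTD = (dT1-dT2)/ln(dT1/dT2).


dT1/dT2 = 1.3124
ln(dT1/dT2) = 0.2719
LMTD = 8.8810 / 0.2719 = 32.6665 K

32.6665 K


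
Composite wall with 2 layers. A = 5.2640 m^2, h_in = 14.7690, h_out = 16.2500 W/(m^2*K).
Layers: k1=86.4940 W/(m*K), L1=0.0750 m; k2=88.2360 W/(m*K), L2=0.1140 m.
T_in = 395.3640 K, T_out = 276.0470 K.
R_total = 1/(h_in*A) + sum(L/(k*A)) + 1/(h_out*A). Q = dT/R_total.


R_conv_in = 1/(14.7690*5.2640) = 0.0129
R_1 = 0.0750/(86.4940*5.2640) = 0.0002
R_2 = 0.1140/(88.2360*5.2640) = 0.0002
R_conv_out = 1/(16.2500*5.2640) = 0.0117
R_total = 0.0250 K/W
Q = 119.3170 / 0.0250 = 4779.6914 W

R_total = 0.0250 K/W, Q = 4779.6914 W


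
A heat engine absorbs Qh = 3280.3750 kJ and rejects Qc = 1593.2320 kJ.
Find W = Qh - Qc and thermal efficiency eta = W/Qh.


W = 3280.3750 - 1593.2320 = 1687.1430 kJ
eta = 1687.1430 / 3280.3750 = 0.5143 = 51.4314%

W = 1687.1430 kJ, eta = 51.4314%


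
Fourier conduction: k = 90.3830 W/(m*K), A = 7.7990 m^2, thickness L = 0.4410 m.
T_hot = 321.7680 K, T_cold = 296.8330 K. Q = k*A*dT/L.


dT = 24.9350 K
Q = 90.3830 * 7.7990 * 24.9350 / 0.4410 = 39856.2520 W

39856.2520 W


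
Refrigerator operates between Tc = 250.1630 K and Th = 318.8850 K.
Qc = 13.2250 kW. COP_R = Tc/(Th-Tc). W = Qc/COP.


COP = 250.1630 / 68.7220 = 3.6402
W = 13.2250 / 3.6402 = 3.6330 kW

COP = 3.6402, W = 3.6330 kW


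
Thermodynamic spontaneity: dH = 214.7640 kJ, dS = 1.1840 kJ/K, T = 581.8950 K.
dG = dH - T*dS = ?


T*dS = 581.8950 * 1.1840 = 688.9637 kJ
dG = 214.7640 - 688.9637 = -474.1997 kJ (spontaneous)

dG = -474.1997 kJ, spontaneous


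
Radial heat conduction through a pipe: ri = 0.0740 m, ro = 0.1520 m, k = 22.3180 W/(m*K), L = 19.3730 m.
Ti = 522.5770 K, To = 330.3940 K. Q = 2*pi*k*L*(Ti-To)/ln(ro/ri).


dT = 192.1830 K
ln(ro/ri) = 0.7198
Q = 2*pi*22.3180*19.3730*192.1830 / 0.7198 = 725313.6288 W

725313.6288 W


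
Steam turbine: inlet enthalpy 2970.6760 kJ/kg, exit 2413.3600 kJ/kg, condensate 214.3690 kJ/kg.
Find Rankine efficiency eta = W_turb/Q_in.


W = 557.3160 kJ/kg
Q_in = 2756.3070 kJ/kg
eta = 0.2022 = 20.2197%

eta = 20.2197%


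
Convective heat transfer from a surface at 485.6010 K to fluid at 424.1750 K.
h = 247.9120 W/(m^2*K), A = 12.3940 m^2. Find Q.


dT = 61.4260 K
Q = 247.9120 * 12.3940 * 61.4260 = 188738.8377 W

188738.8377 W


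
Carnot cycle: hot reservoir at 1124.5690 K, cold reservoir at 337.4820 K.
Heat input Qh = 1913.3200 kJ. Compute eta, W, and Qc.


eta = 1 - 337.4820/1124.5690 = 0.6999
W = 0.6999 * 1913.3200 = 1339.1346 kJ
Qc = 1913.3200 - 1339.1346 = 574.1854 kJ

eta = 69.9901%, W = 1339.1346 kJ, Qc = 574.1854 kJ


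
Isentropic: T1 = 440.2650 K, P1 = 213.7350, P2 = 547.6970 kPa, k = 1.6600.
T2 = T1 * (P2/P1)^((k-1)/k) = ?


(k-1)/k = 0.3976
(P2/P1)^exp = 1.4537
T2 = 440.2650 * 1.4537 = 640.0226 K

640.0226 K


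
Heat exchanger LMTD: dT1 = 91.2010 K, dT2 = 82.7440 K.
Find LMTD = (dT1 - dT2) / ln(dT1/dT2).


dT1/dT2 = 1.1022
ln(dT1/dT2) = 0.0973
LMTD = 8.4570 / 0.0973 = 86.9039 K

86.9039 K


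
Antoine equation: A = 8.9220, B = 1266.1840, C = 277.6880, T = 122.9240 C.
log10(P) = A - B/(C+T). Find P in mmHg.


C+T = 400.6120
B/(C+T) = 3.1606
log10(P) = 8.9220 - 3.1606 = 5.7614
P = 10^5.7614 = 577265.7023 mmHg

577265.7023 mmHg


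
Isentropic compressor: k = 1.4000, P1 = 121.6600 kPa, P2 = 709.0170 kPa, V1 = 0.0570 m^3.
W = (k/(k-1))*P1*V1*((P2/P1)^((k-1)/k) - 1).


(k-1)/k = 0.2857
(P2/P1)^exp = 1.6547
W = 3.5000 * 121.6600 * 0.0570 * (1.6547 - 1) = 15.8901 kJ

15.8901 kJ


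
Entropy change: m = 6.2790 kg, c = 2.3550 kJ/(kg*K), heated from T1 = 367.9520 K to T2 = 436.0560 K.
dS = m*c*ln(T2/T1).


T2/T1 = 1.1851
ln(T2/T1) = 0.1698
dS = 6.2790 * 2.3550 * 0.1698 = 2.5111 kJ/K

2.5111 kJ/K


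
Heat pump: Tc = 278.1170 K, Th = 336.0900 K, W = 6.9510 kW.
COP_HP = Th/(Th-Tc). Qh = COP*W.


COP = 336.0900 / 57.9730 = 5.7974
Qh = 5.7974 * 6.9510 = 40.2974 kW

COP = 5.7974, Qh = 40.2974 kW


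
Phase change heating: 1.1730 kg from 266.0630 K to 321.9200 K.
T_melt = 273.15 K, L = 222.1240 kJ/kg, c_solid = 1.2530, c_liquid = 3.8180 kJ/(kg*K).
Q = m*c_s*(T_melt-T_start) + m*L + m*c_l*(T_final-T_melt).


Q1 (sensible, solid) = 1.1730 * 1.2530 * 7.0870 = 10.4163 kJ
Q2 (latent) = 1.1730 * 222.1240 = 260.5515 kJ
Q3 (sensible, liquid) = 1.1730 * 3.8180 * 48.7700 = 218.4171 kJ
Q_total = 489.3848 kJ

489.3848 kJ


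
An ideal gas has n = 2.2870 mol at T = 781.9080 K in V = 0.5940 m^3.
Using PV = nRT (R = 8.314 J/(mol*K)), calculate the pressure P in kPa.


P = nRT/V = 2.2870 * 8.314 * 781.9080 / 0.5940
= 14867.2910 / 0.5940 = 25029.1094 Pa = 25.0291 kPa

25.0291 kPa


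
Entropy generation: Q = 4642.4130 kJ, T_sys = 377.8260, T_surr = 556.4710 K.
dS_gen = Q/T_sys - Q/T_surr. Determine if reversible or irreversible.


dS_sys = 4642.4130/377.8260 = 12.2872 kJ/K
dS_surr = -4642.4130/556.4710 = -8.3426 kJ/K
dS_gen = 12.2872 - 8.3426 = 3.9446 kJ/K (irreversible)

dS_gen = 3.9446 kJ/K, irreversible


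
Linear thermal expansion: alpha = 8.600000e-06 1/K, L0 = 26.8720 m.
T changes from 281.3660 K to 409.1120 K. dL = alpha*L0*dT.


dT = 127.7460 K
dL = 8.600000e-06 * 26.8720 * 127.7460 = 0.029522 m
L_final = 26.901522 m

dL = 0.029522 m


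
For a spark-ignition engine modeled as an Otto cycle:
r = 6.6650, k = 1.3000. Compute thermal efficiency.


r^(k-1) = 1.7666
eta = 1 - 1/1.7666 = 0.4339 = 43.3943%

43.3943%


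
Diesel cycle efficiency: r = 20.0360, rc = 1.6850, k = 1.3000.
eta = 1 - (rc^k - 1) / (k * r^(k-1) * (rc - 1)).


r^(k-1) = 2.4578
rc^k = 1.9705
eta = 0.5566 = 55.6570%

55.6570%


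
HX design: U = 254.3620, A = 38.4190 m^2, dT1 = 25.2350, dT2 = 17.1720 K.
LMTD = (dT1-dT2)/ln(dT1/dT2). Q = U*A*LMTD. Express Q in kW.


LMTD = 20.9455 K
Q = 254.3620 * 38.4190 * 20.9455 = 204686.2301 W = 204.6862 kW

204.6862 kW


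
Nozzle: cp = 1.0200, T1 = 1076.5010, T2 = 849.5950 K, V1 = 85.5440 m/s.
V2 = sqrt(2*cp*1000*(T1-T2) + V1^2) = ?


dT = 226.9060 K
2*cp*1000*dT = 462888.2400
V1^2 = 7317.7759
V2 = sqrt(470206.0159) = 685.7157 m/s

685.7157 m/s


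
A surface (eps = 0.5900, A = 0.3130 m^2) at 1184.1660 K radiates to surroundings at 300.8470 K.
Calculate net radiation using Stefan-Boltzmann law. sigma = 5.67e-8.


T^4 = 1.9663e+12
Tsurr^4 = 8.1919e+09
Q = 0.5900 * 5.67e-8 * 0.3130 * 1.9581e+12 = 20502.9642 W

20502.9642 W


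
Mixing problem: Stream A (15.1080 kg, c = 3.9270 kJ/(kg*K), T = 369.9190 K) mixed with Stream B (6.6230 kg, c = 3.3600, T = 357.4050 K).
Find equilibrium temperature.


num = 29900.4008
den = 81.5824
Tf = 366.5055 K

366.5055 K


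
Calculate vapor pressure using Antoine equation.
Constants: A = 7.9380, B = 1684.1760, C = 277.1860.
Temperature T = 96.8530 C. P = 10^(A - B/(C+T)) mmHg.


C+T = 374.0390
B/(C+T) = 4.5027
log10(P) = 7.9380 - 4.5027 = 3.4353
P = 10^3.4353 = 2724.7405 mmHg

2724.7405 mmHg


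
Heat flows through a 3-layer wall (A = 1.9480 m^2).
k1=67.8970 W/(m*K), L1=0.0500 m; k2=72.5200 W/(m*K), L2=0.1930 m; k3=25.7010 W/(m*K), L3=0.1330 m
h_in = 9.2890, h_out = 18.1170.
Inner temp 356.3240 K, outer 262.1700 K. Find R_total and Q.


R_conv_in = 1/(9.2890*1.9480) = 0.0553
R_1 = 0.0500/(67.8970*1.9480) = 0.0004
R_2 = 0.1930/(72.5200*1.9480) = 0.0014
R_3 = 0.1330/(25.7010*1.9480) = 0.0027
R_conv_out = 1/(18.1170*1.9480) = 0.0283
R_total = 0.0880 K/W
Q = 94.1540 / 0.0880 = 1069.9341 W

R_total = 0.0880 K/W, Q = 1069.9341 W


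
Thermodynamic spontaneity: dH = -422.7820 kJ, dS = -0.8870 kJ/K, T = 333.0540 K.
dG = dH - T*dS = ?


T*dS = 333.0540 * -0.8870 = -295.4189 kJ
dG = -422.7820 + 295.4189 = -127.3631 kJ (spontaneous)

dG = -127.3631 kJ, spontaneous


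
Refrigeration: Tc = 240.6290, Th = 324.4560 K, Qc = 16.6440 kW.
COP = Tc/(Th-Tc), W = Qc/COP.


COP = 240.6290 / 83.8270 = 2.8705
W = 16.6440 / 2.8705 = 5.7982 kW

COP = 2.8705, W = 5.7982 kW


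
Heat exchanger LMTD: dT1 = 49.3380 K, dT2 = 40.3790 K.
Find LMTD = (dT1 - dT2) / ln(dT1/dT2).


dT1/dT2 = 1.2219
ln(dT1/dT2) = 0.2004
LMTD = 8.9590 / 0.2004 = 44.7090 K

44.7090 K


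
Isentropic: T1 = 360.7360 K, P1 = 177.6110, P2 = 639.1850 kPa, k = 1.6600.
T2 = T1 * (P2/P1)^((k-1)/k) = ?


(k-1)/k = 0.3976
(P2/P1)^exp = 1.6639
T2 = 360.7360 * 1.6639 = 600.2222 K

600.2222 K


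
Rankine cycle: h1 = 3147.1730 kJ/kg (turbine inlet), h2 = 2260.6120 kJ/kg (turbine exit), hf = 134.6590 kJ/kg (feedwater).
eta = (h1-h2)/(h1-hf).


W = 886.5610 kJ/kg
Q_in = 3012.5140 kJ/kg
eta = 0.2943 = 29.4293%

eta = 29.4293%


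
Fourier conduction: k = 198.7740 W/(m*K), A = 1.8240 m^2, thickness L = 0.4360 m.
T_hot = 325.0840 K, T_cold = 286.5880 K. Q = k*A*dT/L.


dT = 38.4960 K
Q = 198.7740 * 1.8240 * 38.4960 / 0.4360 = 32012.0530 W

32012.0530 W


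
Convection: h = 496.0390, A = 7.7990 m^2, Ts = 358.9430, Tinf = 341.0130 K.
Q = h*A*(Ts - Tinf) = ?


dT = 17.9300 K
Q = 496.0390 * 7.7990 * 17.9300 = 69364.1443 W

69364.1443 W


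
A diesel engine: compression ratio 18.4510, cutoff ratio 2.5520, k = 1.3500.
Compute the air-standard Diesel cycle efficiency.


r^(k-1) = 2.7740
rc^k = 3.5423
eta = 0.5626 = 56.2579%

56.2579%


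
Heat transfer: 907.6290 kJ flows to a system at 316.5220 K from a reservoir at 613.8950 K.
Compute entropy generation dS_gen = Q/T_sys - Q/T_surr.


dS_sys = 907.6290/316.5220 = 2.8675 kJ/K
dS_surr = -907.6290/613.8950 = -1.4785 kJ/K
dS_gen = 2.8675 - 1.4785 = 1.3890 kJ/K (irreversible)

dS_gen = 1.3890 kJ/K, irreversible


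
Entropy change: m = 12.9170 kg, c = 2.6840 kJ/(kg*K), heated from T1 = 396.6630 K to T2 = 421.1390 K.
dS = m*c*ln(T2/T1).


T2/T1 = 1.0617
ln(T2/T1) = 0.0599
dS = 12.9170 * 2.6840 * 0.0599 = 2.0759 kJ/K

2.0759 kJ/K


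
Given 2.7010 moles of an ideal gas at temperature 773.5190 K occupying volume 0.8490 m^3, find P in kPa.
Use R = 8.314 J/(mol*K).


P = nRT/V = 2.7010 * 8.314 * 773.5190 / 0.8490
= 17370.2308 / 0.8490 = 20459.6359 Pa = 20.4596 kPa

20.4596 kPa


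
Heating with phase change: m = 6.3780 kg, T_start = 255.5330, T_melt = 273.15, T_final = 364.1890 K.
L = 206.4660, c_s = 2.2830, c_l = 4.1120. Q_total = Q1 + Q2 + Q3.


Q1 (sensible, solid) = 6.3780 * 2.2830 * 17.6170 = 256.5207 kJ
Q2 (latent) = 6.3780 * 206.4660 = 1316.8401 kJ
Q3 (sensible, liquid) = 6.3780 * 4.1120 * 91.0390 = 2387.6194 kJ
Q_total = 3960.9802 kJ

3960.9802 kJ


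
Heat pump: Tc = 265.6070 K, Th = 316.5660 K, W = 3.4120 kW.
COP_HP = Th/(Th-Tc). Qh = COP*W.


COP = 316.5660 / 50.9590 = 6.2122
Qh = 6.2122 * 3.4120 = 21.1959 kW

COP = 6.2122, Qh = 21.1959 kW


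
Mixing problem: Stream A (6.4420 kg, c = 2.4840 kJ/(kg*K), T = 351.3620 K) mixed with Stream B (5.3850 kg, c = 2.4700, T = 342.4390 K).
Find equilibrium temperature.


num = 10177.2334
den = 29.3029
Tf = 347.3117 K

347.3117 K


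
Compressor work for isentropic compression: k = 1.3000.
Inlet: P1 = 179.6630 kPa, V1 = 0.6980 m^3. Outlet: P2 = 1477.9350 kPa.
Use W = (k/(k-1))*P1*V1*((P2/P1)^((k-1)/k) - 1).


(k-1)/k = 0.2308
(P2/P1)^exp = 1.6263
W = 4.3333 * 179.6630 * 0.6980 * (1.6263 - 1) = 340.3415 kJ

340.3415 kJ


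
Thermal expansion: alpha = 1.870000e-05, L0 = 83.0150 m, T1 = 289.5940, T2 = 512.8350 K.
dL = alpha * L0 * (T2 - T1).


dT = 223.2410 K
dL = 1.870000e-05 * 83.0150 * 223.2410 = 0.346555 m
L_final = 83.361555 m

dL = 0.346555 m


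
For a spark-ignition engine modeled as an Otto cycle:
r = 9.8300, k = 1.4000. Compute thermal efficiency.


r^(k-1) = 2.4947
eta = 1 - 1/2.4947 = 0.5992 = 59.9153%

59.9153%


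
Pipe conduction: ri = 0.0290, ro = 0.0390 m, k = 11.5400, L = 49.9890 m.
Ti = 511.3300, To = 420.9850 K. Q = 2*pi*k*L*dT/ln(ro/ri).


dT = 90.3450 K
ln(ro/ri) = 0.2963
Q = 2*pi*11.5400*49.9890*90.3450 / 0.2963 = 1105306.4491 W

1105306.4491 W


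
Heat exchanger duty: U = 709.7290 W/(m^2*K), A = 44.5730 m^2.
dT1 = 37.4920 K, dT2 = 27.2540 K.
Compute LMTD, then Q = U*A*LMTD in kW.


LMTD = 32.1014 K
Q = 709.7290 * 44.5730 * 32.1014 = 1015518.5857 W = 1015.5186 kW

1015.5186 kW


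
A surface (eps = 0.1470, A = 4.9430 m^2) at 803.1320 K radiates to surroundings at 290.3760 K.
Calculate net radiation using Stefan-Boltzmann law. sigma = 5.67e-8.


T^4 = 4.1605e+11
Tsurr^4 = 7.1096e+09
Q = 0.1470 * 5.67e-8 * 4.9430 * 4.0894e+11 = 16848.1917 W

16848.1917 W


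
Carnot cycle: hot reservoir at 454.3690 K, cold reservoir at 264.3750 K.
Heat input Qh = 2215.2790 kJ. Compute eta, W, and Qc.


eta = 1 - 264.3750/454.3690 = 0.4181
W = 0.4181 * 2215.2790 = 926.3170 kJ
Qc = 2215.2790 - 926.3170 = 1288.9620 kJ

eta = 41.8149%, W = 926.3170 kJ, Qc = 1288.9620 kJ


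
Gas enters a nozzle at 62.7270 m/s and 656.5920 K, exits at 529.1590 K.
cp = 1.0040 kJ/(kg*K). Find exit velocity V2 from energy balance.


dT = 127.4330 K
2*cp*1000*dT = 255885.4640
V1^2 = 3934.6765
V2 = sqrt(259820.1405) = 509.7256 m/s

509.7256 m/s


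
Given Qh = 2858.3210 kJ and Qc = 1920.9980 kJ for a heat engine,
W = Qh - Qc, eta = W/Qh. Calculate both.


W = 2858.3210 - 1920.9980 = 937.3230 kJ
eta = 937.3230 / 2858.3210 = 0.3279 = 32.7928%

W = 937.3230 kJ, eta = 32.7928%


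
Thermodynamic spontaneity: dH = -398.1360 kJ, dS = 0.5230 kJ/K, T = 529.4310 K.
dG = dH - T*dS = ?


T*dS = 529.4310 * 0.5230 = 276.8924 kJ
dG = -398.1360 - 276.8924 = -675.0284 kJ (spontaneous)

dG = -675.0284 kJ, spontaneous


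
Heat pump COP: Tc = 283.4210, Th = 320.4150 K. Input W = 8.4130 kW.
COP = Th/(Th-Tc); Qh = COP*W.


COP = 320.4150 / 36.9940 = 8.6613
Qh = 8.6613 * 8.4130 = 72.8673 kW

COP = 8.6613, Qh = 72.8673 kW


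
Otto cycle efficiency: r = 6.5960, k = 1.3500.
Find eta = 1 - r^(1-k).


r^(k-1) = 1.9353
eta = 1 - 1/1.9353 = 0.4833 = 48.3284%

48.3284%


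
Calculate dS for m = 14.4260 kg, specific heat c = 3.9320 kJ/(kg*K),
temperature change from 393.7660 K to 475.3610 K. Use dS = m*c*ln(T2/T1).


T2/T1 = 1.2072
ln(T2/T1) = 0.1883
dS = 14.4260 * 3.9320 * 0.1883 = 10.6820 kJ/K

10.6820 kJ/K


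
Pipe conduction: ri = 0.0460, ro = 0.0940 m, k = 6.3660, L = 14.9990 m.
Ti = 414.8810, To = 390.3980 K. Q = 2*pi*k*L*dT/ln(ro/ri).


dT = 24.4830 K
ln(ro/ri) = 0.7147
Q = 2*pi*6.3660*14.9990*24.4830 / 0.7147 = 20553.1307 W

20553.1307 W


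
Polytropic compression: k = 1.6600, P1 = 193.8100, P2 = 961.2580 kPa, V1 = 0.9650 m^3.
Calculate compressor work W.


(k-1)/k = 0.3976
(P2/P1)^exp = 1.8902
W = 2.5152 * 193.8100 * 0.9650 * (1.8902 - 1) = 418.7544 kJ

418.7544 kJ


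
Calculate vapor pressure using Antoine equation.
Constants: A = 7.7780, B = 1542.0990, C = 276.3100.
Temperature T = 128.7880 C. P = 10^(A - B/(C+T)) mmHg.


C+T = 405.0980
B/(C+T) = 3.8067
log10(P) = 7.7780 - 3.8067 = 3.9713
P = 10^3.9713 = 9359.8585 mmHg

9359.8585 mmHg


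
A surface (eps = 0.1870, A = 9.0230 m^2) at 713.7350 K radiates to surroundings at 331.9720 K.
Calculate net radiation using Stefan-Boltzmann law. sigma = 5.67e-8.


T^4 = 2.5951e+11
Tsurr^4 = 1.2145e+10
Q = 0.1870 * 5.67e-8 * 9.0230 * 2.4736e+11 = 23665.0292 W

23665.0292 W


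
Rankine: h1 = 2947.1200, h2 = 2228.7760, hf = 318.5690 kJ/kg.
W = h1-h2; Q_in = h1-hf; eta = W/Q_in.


W = 718.3440 kJ/kg
Q_in = 2628.5510 kJ/kg
eta = 0.2733 = 27.3285%

eta = 27.3285%


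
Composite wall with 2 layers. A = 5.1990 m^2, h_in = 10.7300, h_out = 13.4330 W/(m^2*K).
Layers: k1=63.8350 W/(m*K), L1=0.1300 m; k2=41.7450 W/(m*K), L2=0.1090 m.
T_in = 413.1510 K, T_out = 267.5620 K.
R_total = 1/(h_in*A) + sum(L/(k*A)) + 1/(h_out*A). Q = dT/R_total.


R_conv_in = 1/(10.7300*5.1990) = 0.0179
R_1 = 0.1300/(63.8350*5.1990) = 0.0004
R_2 = 0.1090/(41.7450*5.1990) = 0.0005
R_conv_out = 1/(13.4330*5.1990) = 0.0143
R_total = 0.0331 K/W
Q = 145.5890 / 0.0331 = 4393.3310 W

R_total = 0.0331 K/W, Q = 4393.3310 W


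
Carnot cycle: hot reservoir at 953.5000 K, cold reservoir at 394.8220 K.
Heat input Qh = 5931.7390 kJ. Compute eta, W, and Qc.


eta = 1 - 394.8220/953.5000 = 0.5859
W = 0.5859 * 5931.7390 = 3475.5449 kJ
Qc = 5931.7390 - 3475.5449 = 2456.1941 kJ

eta = 58.5923%, W = 3475.5449 kJ, Qc = 2456.1941 kJ


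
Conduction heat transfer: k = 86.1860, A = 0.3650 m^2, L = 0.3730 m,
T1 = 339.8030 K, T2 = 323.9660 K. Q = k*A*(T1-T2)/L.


dT = 15.8370 K
Q = 86.1860 * 0.3650 * 15.8370 / 0.3730 = 1335.6531 W

1335.6531 W


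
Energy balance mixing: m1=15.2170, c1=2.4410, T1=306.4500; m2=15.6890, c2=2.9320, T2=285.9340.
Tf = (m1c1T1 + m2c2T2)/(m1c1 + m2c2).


num = 24535.9987
den = 83.1448
Tf = 295.0995 K

295.0995 K


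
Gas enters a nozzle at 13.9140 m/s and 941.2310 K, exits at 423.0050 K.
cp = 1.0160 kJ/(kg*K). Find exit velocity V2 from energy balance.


dT = 518.2260 K
2*cp*1000*dT = 1053035.2320
V1^2 = 193.5994
V2 = sqrt(1053228.8314) = 1026.2694 m/s

1026.2694 m/s


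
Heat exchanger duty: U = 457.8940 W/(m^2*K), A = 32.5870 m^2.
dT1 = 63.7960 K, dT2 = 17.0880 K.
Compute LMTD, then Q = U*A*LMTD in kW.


LMTD = 35.4570 K
Q = 457.8940 * 32.5870 * 35.4570 = 529067.7481 W = 529.0677 kW

529.0677 kW


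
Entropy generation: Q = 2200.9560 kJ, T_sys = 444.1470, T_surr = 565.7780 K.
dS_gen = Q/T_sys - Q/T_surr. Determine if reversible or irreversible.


dS_sys = 2200.9560/444.1470 = 4.9555 kJ/K
dS_surr = -2200.9560/565.7780 = -3.8901 kJ/K
dS_gen = 4.9555 - 3.8901 = 1.0653 kJ/K (irreversible)

dS_gen = 1.0653 kJ/K, irreversible


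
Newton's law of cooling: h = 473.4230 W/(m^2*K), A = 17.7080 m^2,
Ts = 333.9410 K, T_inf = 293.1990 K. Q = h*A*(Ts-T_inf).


dT = 40.7420 K
Q = 473.4230 * 17.7080 * 40.7420 = 341555.4432 W

341555.4432 W


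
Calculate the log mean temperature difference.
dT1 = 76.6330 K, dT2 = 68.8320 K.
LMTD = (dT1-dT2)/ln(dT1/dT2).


dT1/dT2 = 1.1133
ln(dT1/dT2) = 0.1074
LMTD = 7.8010 / 0.1074 = 72.6627 K

72.6627 K


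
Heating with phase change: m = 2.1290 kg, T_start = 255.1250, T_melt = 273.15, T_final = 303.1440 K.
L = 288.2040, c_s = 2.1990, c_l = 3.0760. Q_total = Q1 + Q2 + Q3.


Q1 (sensible, solid) = 2.1290 * 2.1990 * 18.0250 = 84.3871 kJ
Q2 (latent) = 2.1290 * 288.2040 = 613.5863 kJ
Q3 (sensible, liquid) = 2.1290 * 3.0760 * 29.9940 = 196.4248 kJ
Q_total = 894.3983 kJ

894.3983 kJ


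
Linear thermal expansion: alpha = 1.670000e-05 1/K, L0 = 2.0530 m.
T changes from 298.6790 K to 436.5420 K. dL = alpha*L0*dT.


dT = 137.8630 K
dL = 1.670000e-05 * 2.0530 * 137.8630 = 0.004727 m
L_final = 2.057727 m

dL = 0.004727 m


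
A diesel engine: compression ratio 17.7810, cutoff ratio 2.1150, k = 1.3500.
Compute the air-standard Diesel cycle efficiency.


r^(k-1) = 2.7383
rc^k = 2.7490
eta = 0.5757 = 57.5686%

57.5686%


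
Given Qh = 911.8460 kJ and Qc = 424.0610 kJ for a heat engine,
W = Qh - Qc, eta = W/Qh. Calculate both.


W = 911.8460 - 424.0610 = 487.7850 kJ
eta = 487.7850 / 911.8460 = 0.5349 = 53.4942%

W = 487.7850 kJ, eta = 53.4942%


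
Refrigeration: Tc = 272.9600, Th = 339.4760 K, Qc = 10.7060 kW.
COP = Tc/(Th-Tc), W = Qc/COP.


COP = 272.9600 / 66.5160 = 4.1037
W = 10.7060 / 4.1037 = 2.6089 kW

COP = 4.1037, W = 2.6089 kW


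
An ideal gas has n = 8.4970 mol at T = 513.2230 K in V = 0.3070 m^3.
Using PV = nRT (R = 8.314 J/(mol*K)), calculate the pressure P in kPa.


P = nRT/V = 8.4970 * 8.314 * 513.2230 / 0.3070
= 36256.1554 / 0.3070 = 118098.2260 Pa = 118.0982 kPa

118.0982 kPa


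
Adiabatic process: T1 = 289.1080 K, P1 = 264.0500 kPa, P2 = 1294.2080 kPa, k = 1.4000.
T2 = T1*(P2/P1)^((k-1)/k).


(k-1)/k = 0.2857
(P2/P1)^exp = 1.5748
T2 = 289.1080 * 1.5748 = 455.2960 K

455.2960 K


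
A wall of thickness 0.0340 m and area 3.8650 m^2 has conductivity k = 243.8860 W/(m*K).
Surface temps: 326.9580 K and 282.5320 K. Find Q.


dT = 44.4260 K
Q = 243.8860 * 3.8650 * 44.4260 / 0.0340 = 1231670.8535 W

1231670.8535 W


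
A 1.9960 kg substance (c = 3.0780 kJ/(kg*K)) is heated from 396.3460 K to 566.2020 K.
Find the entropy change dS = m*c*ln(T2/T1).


T2/T1 = 1.4286
ln(T2/T1) = 0.3567
dS = 1.9960 * 3.0780 * 0.3567 = 2.1912 kJ/K

2.1912 kJ/K


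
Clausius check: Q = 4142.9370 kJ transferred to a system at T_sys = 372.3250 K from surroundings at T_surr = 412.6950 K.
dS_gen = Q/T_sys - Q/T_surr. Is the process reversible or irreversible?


dS_sys = 4142.9370/372.3250 = 11.1272 kJ/K
dS_surr = -4142.9370/412.6950 = -10.0387 kJ/K
dS_gen = 11.1272 - 10.0387 = 1.0885 kJ/K (irreversible)

dS_gen = 1.0885 kJ/K, irreversible


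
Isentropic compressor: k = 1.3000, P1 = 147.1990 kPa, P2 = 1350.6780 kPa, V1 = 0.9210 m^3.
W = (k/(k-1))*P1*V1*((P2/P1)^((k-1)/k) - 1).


(k-1)/k = 0.2308
(P2/P1)^exp = 1.6678
W = 4.3333 * 147.1990 * 0.9210 * (1.6678 - 1) = 392.3253 kJ

392.3253 kJ


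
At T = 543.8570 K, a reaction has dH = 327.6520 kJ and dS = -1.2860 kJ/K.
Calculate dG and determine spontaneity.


T*dS = 543.8570 * -1.2860 = -699.4001 kJ
dG = 327.6520 + 699.4001 = 1027.0521 kJ (non-spontaneous)

dG = 1027.0521 kJ, non-spontaneous


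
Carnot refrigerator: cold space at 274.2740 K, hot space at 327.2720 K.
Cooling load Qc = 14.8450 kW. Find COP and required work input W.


COP = 274.2740 / 52.9980 = 5.1752
W = 14.8450 / 5.1752 = 2.8685 kW

COP = 5.1752, W = 2.8685 kW


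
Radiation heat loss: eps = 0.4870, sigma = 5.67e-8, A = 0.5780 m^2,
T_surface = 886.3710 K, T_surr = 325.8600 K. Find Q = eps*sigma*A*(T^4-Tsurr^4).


T^4 = 6.1725e+11
Tsurr^4 = 1.1275e+10
Q = 0.4870 * 5.67e-8 * 0.5780 * 6.0598e+11 = 9671.5370 W

9671.5370 W


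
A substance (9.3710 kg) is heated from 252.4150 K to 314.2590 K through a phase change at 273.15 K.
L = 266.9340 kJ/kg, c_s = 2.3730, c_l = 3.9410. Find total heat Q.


Q1 (sensible, solid) = 9.3710 * 2.3730 * 20.7350 = 461.0921 kJ
Q2 (latent) = 9.3710 * 266.9340 = 2501.4385 kJ
Q3 (sensible, liquid) = 9.3710 * 3.9410 * 41.1090 = 1518.2010 kJ
Q_total = 4480.7317 kJ

4480.7317 kJ


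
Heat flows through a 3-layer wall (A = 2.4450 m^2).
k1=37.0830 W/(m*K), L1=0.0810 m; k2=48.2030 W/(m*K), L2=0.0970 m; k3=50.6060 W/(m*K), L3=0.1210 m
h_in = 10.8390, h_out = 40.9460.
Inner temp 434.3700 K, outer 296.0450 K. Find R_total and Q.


R_conv_in = 1/(10.8390*2.4450) = 0.0377
R_1 = 0.0810/(37.0830*2.4450) = 0.0009
R_2 = 0.0970/(48.2030*2.4450) = 0.0008
R_3 = 0.1210/(50.6060*2.4450) = 0.0010
R_conv_out = 1/(40.9460*2.4450) = 0.0100
R_total = 0.0504 K/W
Q = 138.3250 / 0.0504 = 2743.6202 W

R_total = 0.0504 K/W, Q = 2743.6202 W


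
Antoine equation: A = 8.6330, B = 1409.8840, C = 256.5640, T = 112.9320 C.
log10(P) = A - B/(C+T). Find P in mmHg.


C+T = 369.4960
B/(C+T) = 3.8157
log10(P) = 8.6330 - 3.8157 = 4.8173
P = 10^4.8173 = 65660.6394 mmHg

65660.6394 mmHg


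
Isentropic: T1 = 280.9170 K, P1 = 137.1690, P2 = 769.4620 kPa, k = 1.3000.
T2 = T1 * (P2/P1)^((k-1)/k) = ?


(k-1)/k = 0.2308
(P2/P1)^exp = 1.4888
T2 = 280.9170 * 1.4888 = 418.2234 K

418.2234 K


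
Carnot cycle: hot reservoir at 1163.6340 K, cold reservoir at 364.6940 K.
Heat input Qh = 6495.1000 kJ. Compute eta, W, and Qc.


eta = 1 - 364.6940/1163.6340 = 0.6866
W = 0.6866 * 6495.1000 = 4459.4737 kJ
Qc = 6495.1000 - 4459.4737 = 2035.6263 kJ

eta = 68.6590%, W = 4459.4737 kJ, Qc = 2035.6263 kJ


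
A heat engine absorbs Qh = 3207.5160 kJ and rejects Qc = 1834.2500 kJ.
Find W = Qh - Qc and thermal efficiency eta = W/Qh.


W = 3207.5160 - 1834.2500 = 1373.2660 kJ
eta = 1373.2660 / 3207.5160 = 0.4281 = 42.8140%

W = 1373.2660 kJ, eta = 42.8140%


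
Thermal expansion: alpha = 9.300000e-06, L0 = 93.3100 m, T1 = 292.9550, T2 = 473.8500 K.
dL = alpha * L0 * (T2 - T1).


dT = 180.8950 K
dL = 9.300000e-06 * 93.3100 * 180.8950 = 0.156978 m
L_final = 93.466978 m

dL = 0.156978 m


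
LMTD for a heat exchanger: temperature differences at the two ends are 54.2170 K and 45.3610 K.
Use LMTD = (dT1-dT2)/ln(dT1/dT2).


dT1/dT2 = 1.1952
ln(dT1/dT2) = 0.1783
LMTD = 8.8560 / 0.1783 = 49.6575 K

49.6575 K


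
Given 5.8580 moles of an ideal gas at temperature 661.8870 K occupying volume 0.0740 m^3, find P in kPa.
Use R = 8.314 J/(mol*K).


P = nRT/V = 5.8580 * 8.314 * 661.8870 / 0.0740
= 32236.1553 / 0.0740 = 435623.7197 Pa = 435.6237 kPa

435.6237 kPa


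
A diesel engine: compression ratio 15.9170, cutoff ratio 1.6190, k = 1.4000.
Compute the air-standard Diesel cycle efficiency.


r^(k-1) = 3.0251
rc^k = 1.9631
eta = 0.6326 = 63.2621%

63.2621%


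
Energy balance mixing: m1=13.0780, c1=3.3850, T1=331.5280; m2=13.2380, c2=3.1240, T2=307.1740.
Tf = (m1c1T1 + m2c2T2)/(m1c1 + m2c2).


num = 27379.7610
den = 85.6245
Tf = 319.7653 K

319.7653 K


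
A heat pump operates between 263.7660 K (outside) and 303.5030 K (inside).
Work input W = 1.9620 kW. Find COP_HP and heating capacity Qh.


COP = 303.5030 / 39.7370 = 7.6378
Qh = 7.6378 * 1.9620 = 14.9854 kW

COP = 7.6378, Qh = 14.9854 kW


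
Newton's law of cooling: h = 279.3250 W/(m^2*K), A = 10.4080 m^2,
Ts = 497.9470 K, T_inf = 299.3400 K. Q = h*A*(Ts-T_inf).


dT = 198.6070 K
Q = 279.3250 * 10.4080 * 198.6070 = 577393.1701 W

577393.1701 W


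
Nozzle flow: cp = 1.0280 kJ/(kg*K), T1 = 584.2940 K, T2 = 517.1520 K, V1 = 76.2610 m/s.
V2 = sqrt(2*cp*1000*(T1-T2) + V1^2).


dT = 67.1420 K
2*cp*1000*dT = 138043.9520
V1^2 = 5815.7401
V2 = sqrt(143859.6921) = 379.2884 m/s

379.2884 m/s


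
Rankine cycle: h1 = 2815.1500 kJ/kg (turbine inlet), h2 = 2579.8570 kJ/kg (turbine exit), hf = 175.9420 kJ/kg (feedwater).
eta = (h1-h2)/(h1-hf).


W = 235.2930 kJ/kg
Q_in = 2639.2080 kJ/kg
eta = 0.0892 = 8.9153%

eta = 8.9153%


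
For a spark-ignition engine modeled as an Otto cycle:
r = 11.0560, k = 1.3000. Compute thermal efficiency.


r^(k-1) = 2.0563
eta = 1 - 1/2.0563 = 0.5137 = 51.3682%

51.3682%


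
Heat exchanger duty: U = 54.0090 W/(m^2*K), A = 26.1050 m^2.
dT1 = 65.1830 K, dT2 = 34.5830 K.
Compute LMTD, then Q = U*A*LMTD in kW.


LMTD = 48.2774 K
Q = 54.0090 * 26.1050 * 48.2774 = 68066.5969 W = 68.0666 kW

68.0666 kW


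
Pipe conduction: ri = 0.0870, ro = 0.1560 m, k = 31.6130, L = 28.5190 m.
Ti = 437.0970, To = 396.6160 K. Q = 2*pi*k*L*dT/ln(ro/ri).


dT = 40.4810 K
ln(ro/ri) = 0.5839
Q = 2*pi*31.6130*28.5190*40.4810 / 0.5839 = 392696.4839 W

392696.4839 W


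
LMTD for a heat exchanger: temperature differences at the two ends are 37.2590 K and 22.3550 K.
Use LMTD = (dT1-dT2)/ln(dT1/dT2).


dT1/dT2 = 1.6667
ln(dT1/dT2) = 0.5108
LMTD = 14.9040 / 0.5108 = 29.1753 K

29.1753 K


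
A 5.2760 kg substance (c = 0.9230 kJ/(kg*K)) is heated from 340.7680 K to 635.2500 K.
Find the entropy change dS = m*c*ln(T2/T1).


T2/T1 = 1.8642
ln(T2/T1) = 0.6228
dS = 5.2760 * 0.9230 * 0.6228 = 3.0330 kJ/K

3.0330 kJ/K


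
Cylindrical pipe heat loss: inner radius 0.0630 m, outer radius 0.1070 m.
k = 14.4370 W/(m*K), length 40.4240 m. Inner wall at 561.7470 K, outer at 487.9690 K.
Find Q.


dT = 73.7780 K
ln(ro/ri) = 0.5297
Q = 2*pi*14.4370*40.4240*73.7780 / 0.5297 = 510737.6171 W

510737.6171 W


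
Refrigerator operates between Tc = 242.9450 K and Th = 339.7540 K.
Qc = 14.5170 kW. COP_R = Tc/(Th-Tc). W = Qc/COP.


COP = 242.9450 / 96.8090 = 2.5095
W = 14.5170 / 2.5095 = 5.7848 kW

COP = 2.5095, W = 5.7848 kW


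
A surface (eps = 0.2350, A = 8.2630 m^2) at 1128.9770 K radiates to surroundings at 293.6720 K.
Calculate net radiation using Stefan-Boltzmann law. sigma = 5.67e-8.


T^4 = 1.6246e+12
Tsurr^4 = 7.4379e+09
Q = 0.2350 * 5.67e-8 * 8.2630 * 1.6171e+12 = 178047.6025 W

178047.6025 W


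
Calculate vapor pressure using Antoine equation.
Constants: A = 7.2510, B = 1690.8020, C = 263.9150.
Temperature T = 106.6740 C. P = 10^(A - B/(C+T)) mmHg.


C+T = 370.5890
B/(C+T) = 4.5625
log10(P) = 7.2510 - 4.5625 = 2.6885
P = 10^2.6885 = 488.1214 mmHg

488.1214 mmHg


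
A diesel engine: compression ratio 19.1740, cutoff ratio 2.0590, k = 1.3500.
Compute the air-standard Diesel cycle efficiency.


r^(k-1) = 2.8116
rc^k = 2.6512
eta = 0.5892 = 58.9219%

58.9219%


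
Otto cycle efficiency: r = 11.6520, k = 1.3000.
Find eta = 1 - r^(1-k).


r^(k-1) = 2.0889
eta = 1 - 1/2.0889 = 0.5213 = 52.1282%

52.1282%


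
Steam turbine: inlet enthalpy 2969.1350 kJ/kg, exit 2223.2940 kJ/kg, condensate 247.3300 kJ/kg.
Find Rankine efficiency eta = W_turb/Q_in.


W = 745.8410 kJ/kg
Q_in = 2721.8050 kJ/kg
eta = 0.2740 = 27.4024%

eta = 27.4024%


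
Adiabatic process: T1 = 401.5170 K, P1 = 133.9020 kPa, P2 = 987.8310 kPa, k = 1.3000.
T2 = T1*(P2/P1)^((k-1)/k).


(k-1)/k = 0.2308
(P2/P1)^exp = 1.5859
T2 = 401.5170 * 1.5859 = 636.7772 K

636.7772 K


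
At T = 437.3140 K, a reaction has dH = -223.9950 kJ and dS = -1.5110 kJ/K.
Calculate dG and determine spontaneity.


T*dS = 437.3140 * -1.5110 = -660.7815 kJ
dG = -223.9950 + 660.7815 = 436.7865 kJ (non-spontaneous)

dG = 436.7865 kJ, non-spontaneous


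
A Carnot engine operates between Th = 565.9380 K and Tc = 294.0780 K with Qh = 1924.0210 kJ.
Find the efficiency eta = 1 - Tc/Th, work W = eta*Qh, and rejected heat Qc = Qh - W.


eta = 1 - 294.0780/565.9380 = 0.4804
W = 0.4804 * 1924.0210 = 924.2432 kJ
Qc = 1924.0210 - 924.2432 = 999.7778 kJ

eta = 48.0371%, W = 924.2432 kJ, Qc = 999.7778 kJ


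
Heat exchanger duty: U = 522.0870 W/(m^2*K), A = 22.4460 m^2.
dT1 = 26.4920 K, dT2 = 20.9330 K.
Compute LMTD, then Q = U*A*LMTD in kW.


LMTD = 23.6035 K
Q = 522.0870 * 22.4460 * 23.6035 = 276603.8412 W = 276.6038 kW

276.6038 kW


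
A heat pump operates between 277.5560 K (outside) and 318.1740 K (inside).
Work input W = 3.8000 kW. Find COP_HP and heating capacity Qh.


COP = 318.1740 / 40.6180 = 7.8333
Qh = 7.8333 * 3.8000 = 29.7666 kW

COP = 7.8333, Qh = 29.7666 kW


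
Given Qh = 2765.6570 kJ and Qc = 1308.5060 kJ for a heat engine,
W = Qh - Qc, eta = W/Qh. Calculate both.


W = 2765.6570 - 1308.5060 = 1457.1510 kJ
eta = 1457.1510 / 2765.6570 = 0.5269 = 52.6873%

W = 1457.1510 kJ, eta = 52.6873%


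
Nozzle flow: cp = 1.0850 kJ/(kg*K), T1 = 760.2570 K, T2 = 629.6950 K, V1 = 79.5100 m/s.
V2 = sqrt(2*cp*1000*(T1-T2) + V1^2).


dT = 130.5620 K
2*cp*1000*dT = 283319.5400
V1^2 = 6321.8401
V2 = sqrt(289641.3801) = 538.1834 m/s

538.1834 m/s


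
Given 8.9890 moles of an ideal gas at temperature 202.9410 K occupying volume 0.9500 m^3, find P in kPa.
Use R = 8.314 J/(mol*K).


P = nRT/V = 8.9890 * 8.314 * 202.9410 / 0.9500
= 15166.7035 / 0.9500 = 15964.9511 Pa = 15.9650 kPa

15.9650 kPa


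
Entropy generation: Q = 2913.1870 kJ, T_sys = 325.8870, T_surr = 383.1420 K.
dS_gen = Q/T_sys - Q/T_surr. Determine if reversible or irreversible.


dS_sys = 2913.1870/325.8870 = 8.9393 kJ/K
dS_surr = -2913.1870/383.1420 = -7.6034 kJ/K
dS_gen = 8.9393 - 7.6034 = 1.3358 kJ/K (irreversible)

dS_gen = 1.3358 kJ/K, irreversible


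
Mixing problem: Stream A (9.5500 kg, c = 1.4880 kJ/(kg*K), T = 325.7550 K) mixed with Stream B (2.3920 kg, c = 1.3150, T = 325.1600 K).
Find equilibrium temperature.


num = 5651.8931
den = 17.3559
Tf = 325.6472 K

325.6472 K


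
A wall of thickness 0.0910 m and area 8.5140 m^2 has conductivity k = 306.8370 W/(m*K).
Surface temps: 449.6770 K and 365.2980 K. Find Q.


dT = 84.3790 K
Q = 306.8370 * 8.5140 * 84.3790 / 0.0910 = 2422335.8438 W

2422335.8438 W


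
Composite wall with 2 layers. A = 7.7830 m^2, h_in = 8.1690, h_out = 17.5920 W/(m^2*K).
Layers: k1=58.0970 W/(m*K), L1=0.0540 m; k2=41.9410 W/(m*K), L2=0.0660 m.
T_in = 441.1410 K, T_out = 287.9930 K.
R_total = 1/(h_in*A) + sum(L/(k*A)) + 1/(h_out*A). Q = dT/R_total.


R_conv_in = 1/(8.1690*7.7830) = 0.0157
R_1 = 0.0540/(58.0970*7.7830) = 0.0001
R_2 = 0.0660/(41.9410*7.7830) = 0.0002
R_conv_out = 1/(17.5920*7.7830) = 0.0073
R_total = 0.0234 K/W
Q = 153.1480 / 0.0234 = 6557.7871 W

R_total = 0.0234 K/W, Q = 6557.7871 W


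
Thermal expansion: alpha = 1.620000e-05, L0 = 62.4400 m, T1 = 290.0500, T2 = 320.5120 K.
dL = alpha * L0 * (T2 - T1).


dT = 30.4620 K
dL = 1.620000e-05 * 62.4400 * 30.4620 = 0.030813 m
L_final = 62.470813 m

dL = 0.030813 m


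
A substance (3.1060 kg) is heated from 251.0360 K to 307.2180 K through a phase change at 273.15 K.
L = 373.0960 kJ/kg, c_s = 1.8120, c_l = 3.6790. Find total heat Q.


Q1 (sensible, solid) = 3.1060 * 1.8120 * 22.1140 = 124.4592 kJ
Q2 (latent) = 3.1060 * 373.0960 = 1158.8362 kJ
Q3 (sensible, liquid) = 3.1060 * 3.6790 * 34.0680 = 389.2942 kJ
Q_total = 1672.5895 kJ

1672.5895 kJ
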